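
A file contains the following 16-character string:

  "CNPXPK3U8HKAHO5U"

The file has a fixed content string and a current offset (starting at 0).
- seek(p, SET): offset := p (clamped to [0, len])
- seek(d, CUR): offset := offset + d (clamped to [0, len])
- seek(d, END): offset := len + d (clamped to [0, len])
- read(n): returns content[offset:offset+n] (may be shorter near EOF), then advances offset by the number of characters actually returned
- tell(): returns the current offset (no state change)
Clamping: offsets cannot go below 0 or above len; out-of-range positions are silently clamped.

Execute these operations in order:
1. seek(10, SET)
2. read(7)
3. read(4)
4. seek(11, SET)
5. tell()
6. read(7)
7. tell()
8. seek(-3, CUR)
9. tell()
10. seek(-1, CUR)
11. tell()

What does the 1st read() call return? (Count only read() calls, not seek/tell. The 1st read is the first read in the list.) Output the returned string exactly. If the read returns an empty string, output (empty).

After 1 (seek(10, SET)): offset=10
After 2 (read(7)): returned 'KAHO5U', offset=16
After 3 (read(4)): returned '', offset=16
After 4 (seek(11, SET)): offset=11
After 5 (tell()): offset=11
After 6 (read(7)): returned 'AHO5U', offset=16
After 7 (tell()): offset=16
After 8 (seek(-3, CUR)): offset=13
After 9 (tell()): offset=13
After 10 (seek(-1, CUR)): offset=12
After 11 (tell()): offset=12

Answer: KAHO5U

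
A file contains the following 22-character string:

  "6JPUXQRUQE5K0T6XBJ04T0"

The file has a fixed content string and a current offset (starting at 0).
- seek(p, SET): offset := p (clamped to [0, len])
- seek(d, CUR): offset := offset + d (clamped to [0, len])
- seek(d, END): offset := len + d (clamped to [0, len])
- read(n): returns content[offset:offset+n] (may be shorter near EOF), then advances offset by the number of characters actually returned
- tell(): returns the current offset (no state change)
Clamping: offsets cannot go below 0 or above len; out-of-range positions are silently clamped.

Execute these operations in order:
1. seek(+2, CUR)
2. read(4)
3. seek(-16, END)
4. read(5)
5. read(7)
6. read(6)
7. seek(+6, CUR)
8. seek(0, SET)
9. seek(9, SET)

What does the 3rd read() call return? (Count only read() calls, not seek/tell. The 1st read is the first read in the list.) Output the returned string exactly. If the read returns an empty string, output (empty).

After 1 (seek(+2, CUR)): offset=2
After 2 (read(4)): returned 'PUXQ', offset=6
After 3 (seek(-16, END)): offset=6
After 4 (read(5)): returned 'RUQE5', offset=11
After 5 (read(7)): returned 'K0T6XBJ', offset=18
After 6 (read(6)): returned '04T0', offset=22
After 7 (seek(+6, CUR)): offset=22
After 8 (seek(0, SET)): offset=0
After 9 (seek(9, SET)): offset=9

Answer: K0T6XBJ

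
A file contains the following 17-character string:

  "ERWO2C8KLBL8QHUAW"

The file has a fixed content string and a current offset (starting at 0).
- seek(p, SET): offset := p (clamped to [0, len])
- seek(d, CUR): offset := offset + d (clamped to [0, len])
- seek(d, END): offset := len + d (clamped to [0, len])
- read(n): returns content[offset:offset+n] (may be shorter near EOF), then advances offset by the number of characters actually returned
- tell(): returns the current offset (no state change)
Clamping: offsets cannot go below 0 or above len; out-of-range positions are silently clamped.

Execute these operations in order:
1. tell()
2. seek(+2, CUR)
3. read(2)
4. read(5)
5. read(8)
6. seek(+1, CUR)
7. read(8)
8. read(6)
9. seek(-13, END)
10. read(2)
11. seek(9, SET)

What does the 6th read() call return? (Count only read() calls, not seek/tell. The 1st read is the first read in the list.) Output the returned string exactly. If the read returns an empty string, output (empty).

After 1 (tell()): offset=0
After 2 (seek(+2, CUR)): offset=2
After 3 (read(2)): returned 'WO', offset=4
After 4 (read(5)): returned '2C8KL', offset=9
After 5 (read(8)): returned 'BL8QHUAW', offset=17
After 6 (seek(+1, CUR)): offset=17
After 7 (read(8)): returned '', offset=17
After 8 (read(6)): returned '', offset=17
After 9 (seek(-13, END)): offset=4
After 10 (read(2)): returned '2C', offset=6
After 11 (seek(9, SET)): offset=9

Answer: 2C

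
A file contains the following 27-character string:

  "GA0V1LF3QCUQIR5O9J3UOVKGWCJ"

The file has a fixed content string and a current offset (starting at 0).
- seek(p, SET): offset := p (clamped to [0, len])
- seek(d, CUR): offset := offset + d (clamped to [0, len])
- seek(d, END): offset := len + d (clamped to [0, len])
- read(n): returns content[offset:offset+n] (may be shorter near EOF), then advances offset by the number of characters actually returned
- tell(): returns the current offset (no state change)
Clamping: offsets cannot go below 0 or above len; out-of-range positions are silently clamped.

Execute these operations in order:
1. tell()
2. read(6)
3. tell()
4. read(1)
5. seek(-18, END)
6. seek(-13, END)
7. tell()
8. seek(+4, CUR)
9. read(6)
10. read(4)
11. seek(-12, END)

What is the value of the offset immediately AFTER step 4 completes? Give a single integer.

Answer: 7

Derivation:
After 1 (tell()): offset=0
After 2 (read(6)): returned 'GA0V1L', offset=6
After 3 (tell()): offset=6
After 4 (read(1)): returned 'F', offset=7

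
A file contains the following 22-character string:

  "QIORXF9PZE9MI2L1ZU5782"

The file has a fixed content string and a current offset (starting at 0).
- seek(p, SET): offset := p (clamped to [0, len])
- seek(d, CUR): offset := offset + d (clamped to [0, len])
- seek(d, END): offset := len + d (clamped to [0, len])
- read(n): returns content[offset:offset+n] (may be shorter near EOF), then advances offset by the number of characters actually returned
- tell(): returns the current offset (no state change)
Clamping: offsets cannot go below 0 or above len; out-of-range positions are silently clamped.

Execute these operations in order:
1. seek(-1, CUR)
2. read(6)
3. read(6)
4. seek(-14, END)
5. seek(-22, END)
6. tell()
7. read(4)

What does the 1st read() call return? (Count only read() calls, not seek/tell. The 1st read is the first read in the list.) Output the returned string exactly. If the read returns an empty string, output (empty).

After 1 (seek(-1, CUR)): offset=0
After 2 (read(6)): returned 'QIORXF', offset=6
After 3 (read(6)): returned '9PZE9M', offset=12
After 4 (seek(-14, END)): offset=8
After 5 (seek(-22, END)): offset=0
After 6 (tell()): offset=0
After 7 (read(4)): returned 'QIOR', offset=4

Answer: QIORXF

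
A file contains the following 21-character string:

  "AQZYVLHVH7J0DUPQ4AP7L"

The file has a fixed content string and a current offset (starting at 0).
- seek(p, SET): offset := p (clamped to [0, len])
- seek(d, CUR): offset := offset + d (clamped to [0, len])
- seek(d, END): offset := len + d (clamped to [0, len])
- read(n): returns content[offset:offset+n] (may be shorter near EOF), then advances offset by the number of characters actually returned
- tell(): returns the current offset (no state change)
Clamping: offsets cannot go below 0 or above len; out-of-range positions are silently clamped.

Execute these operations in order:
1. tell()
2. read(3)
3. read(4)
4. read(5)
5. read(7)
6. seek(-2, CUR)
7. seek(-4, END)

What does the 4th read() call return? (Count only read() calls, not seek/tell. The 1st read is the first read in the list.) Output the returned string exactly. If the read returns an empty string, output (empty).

After 1 (tell()): offset=0
After 2 (read(3)): returned 'AQZ', offset=3
After 3 (read(4)): returned 'YVLH', offset=7
After 4 (read(5)): returned 'VH7J0', offset=12
After 5 (read(7)): returned 'DUPQ4AP', offset=19
After 6 (seek(-2, CUR)): offset=17
After 7 (seek(-4, END)): offset=17

Answer: DUPQ4AP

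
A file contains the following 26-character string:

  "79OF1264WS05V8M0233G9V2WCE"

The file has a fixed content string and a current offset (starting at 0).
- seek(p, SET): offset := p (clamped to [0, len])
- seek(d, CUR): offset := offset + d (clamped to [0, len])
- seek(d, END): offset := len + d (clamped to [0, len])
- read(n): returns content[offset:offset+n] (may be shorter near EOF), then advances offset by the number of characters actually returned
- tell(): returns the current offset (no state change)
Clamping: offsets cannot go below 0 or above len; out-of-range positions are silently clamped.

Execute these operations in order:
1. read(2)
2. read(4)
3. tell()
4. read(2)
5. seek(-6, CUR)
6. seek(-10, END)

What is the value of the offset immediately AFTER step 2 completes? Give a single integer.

Answer: 6

Derivation:
After 1 (read(2)): returned '79', offset=2
After 2 (read(4)): returned 'OF12', offset=6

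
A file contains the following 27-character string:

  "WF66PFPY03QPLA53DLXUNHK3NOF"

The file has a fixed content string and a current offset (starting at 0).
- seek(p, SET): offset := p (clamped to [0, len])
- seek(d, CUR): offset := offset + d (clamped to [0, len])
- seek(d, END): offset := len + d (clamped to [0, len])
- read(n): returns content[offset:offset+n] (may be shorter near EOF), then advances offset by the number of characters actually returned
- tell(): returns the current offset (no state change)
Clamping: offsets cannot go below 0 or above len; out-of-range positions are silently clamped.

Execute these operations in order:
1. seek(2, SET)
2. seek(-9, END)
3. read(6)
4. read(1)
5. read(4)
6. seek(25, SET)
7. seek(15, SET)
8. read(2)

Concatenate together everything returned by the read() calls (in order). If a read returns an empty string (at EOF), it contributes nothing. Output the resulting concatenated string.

After 1 (seek(2, SET)): offset=2
After 2 (seek(-9, END)): offset=18
After 3 (read(6)): returned 'XUNHK3', offset=24
After 4 (read(1)): returned 'N', offset=25
After 5 (read(4)): returned 'OF', offset=27
After 6 (seek(25, SET)): offset=25
After 7 (seek(15, SET)): offset=15
After 8 (read(2)): returned '3D', offset=17

Answer: XUNHK3NOF3D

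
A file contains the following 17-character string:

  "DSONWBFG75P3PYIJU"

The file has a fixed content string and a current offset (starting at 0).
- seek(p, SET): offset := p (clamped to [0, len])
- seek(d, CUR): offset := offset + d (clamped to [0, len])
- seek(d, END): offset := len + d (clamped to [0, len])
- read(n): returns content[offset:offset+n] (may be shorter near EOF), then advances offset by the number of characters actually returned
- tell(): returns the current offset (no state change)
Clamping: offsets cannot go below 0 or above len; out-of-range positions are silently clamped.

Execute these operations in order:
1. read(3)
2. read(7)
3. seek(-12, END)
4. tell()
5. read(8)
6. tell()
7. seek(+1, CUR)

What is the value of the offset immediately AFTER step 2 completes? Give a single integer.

After 1 (read(3)): returned 'DSO', offset=3
After 2 (read(7)): returned 'NWBFG75', offset=10

Answer: 10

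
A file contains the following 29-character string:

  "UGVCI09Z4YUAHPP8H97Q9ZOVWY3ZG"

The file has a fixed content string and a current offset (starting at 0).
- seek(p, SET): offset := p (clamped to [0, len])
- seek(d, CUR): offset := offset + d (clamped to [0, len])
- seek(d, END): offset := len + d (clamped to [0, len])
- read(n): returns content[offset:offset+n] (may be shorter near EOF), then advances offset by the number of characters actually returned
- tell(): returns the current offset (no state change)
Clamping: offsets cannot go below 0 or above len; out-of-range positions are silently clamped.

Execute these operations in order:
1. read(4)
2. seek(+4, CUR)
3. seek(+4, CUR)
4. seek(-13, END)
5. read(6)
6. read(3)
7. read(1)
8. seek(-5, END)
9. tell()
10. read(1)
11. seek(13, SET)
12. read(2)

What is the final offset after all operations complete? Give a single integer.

Answer: 15

Derivation:
After 1 (read(4)): returned 'UGVC', offset=4
After 2 (seek(+4, CUR)): offset=8
After 3 (seek(+4, CUR)): offset=12
After 4 (seek(-13, END)): offset=16
After 5 (read(6)): returned 'H97Q9Z', offset=22
After 6 (read(3)): returned 'OVW', offset=25
After 7 (read(1)): returned 'Y', offset=26
After 8 (seek(-5, END)): offset=24
After 9 (tell()): offset=24
After 10 (read(1)): returned 'W', offset=25
After 11 (seek(13, SET)): offset=13
After 12 (read(2)): returned 'PP', offset=15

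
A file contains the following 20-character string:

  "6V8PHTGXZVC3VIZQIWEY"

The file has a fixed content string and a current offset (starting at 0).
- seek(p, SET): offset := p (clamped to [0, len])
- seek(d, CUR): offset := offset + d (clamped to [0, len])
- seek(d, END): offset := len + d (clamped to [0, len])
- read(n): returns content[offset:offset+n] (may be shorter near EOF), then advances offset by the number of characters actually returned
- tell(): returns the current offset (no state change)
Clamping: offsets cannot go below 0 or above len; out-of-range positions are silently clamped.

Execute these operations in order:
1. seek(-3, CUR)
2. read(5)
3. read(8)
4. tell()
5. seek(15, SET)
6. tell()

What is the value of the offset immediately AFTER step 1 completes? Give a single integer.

Answer: 0

Derivation:
After 1 (seek(-3, CUR)): offset=0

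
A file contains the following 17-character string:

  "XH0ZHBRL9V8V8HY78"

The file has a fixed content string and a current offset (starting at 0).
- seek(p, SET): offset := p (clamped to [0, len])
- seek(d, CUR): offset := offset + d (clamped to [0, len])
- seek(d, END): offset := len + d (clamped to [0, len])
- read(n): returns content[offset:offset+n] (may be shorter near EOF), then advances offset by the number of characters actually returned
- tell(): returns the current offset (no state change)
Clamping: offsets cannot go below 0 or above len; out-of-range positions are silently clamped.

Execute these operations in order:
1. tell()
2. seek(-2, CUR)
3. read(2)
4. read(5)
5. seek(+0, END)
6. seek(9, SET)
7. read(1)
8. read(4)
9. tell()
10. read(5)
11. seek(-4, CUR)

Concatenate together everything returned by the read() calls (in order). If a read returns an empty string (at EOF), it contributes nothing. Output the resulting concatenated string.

Answer: XH0ZHBRV8V8HY78

Derivation:
After 1 (tell()): offset=0
After 2 (seek(-2, CUR)): offset=0
After 3 (read(2)): returned 'XH', offset=2
After 4 (read(5)): returned '0ZHBR', offset=7
After 5 (seek(+0, END)): offset=17
After 6 (seek(9, SET)): offset=9
After 7 (read(1)): returned 'V', offset=10
After 8 (read(4)): returned '8V8H', offset=14
After 9 (tell()): offset=14
After 10 (read(5)): returned 'Y78', offset=17
After 11 (seek(-4, CUR)): offset=13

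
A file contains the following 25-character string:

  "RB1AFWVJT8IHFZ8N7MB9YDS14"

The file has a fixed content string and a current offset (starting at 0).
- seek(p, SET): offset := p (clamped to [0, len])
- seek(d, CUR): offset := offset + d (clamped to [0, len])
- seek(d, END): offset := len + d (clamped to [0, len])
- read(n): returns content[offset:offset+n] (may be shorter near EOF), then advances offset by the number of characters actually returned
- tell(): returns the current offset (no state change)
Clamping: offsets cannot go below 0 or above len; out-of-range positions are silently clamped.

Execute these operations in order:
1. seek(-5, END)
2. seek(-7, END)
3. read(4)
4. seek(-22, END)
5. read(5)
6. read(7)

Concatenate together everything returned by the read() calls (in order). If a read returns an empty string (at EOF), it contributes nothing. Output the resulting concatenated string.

Answer: B9YDAFWVJT8IHFZ8

Derivation:
After 1 (seek(-5, END)): offset=20
After 2 (seek(-7, END)): offset=18
After 3 (read(4)): returned 'B9YD', offset=22
After 4 (seek(-22, END)): offset=3
After 5 (read(5)): returned 'AFWVJ', offset=8
After 6 (read(7)): returned 'T8IHFZ8', offset=15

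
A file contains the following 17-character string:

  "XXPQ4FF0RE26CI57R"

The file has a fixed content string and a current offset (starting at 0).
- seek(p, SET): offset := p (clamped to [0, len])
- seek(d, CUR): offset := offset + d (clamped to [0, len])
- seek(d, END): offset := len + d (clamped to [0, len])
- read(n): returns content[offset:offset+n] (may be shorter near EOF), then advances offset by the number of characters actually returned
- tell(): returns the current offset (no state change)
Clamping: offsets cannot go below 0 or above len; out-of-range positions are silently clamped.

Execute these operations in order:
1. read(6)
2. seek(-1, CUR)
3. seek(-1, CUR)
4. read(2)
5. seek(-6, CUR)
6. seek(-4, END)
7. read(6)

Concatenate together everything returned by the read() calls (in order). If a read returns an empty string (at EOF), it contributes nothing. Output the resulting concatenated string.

After 1 (read(6)): returned 'XXPQ4F', offset=6
After 2 (seek(-1, CUR)): offset=5
After 3 (seek(-1, CUR)): offset=4
After 4 (read(2)): returned '4F', offset=6
After 5 (seek(-6, CUR)): offset=0
After 6 (seek(-4, END)): offset=13
After 7 (read(6)): returned 'I57R', offset=17

Answer: XXPQ4F4FI57R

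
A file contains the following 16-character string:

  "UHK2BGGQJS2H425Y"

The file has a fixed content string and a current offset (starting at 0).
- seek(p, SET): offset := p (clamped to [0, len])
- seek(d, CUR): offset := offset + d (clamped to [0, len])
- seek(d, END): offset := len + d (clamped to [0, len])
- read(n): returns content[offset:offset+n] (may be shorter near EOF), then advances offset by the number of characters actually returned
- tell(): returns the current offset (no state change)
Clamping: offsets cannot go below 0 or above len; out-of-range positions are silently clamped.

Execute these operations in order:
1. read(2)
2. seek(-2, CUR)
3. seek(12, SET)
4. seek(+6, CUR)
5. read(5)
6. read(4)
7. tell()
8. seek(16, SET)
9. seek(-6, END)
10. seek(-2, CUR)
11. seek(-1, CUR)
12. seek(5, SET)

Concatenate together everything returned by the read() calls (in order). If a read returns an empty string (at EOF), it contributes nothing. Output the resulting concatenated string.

Answer: UH

Derivation:
After 1 (read(2)): returned 'UH', offset=2
After 2 (seek(-2, CUR)): offset=0
After 3 (seek(12, SET)): offset=12
After 4 (seek(+6, CUR)): offset=16
After 5 (read(5)): returned '', offset=16
After 6 (read(4)): returned '', offset=16
After 7 (tell()): offset=16
After 8 (seek(16, SET)): offset=16
After 9 (seek(-6, END)): offset=10
After 10 (seek(-2, CUR)): offset=8
After 11 (seek(-1, CUR)): offset=7
After 12 (seek(5, SET)): offset=5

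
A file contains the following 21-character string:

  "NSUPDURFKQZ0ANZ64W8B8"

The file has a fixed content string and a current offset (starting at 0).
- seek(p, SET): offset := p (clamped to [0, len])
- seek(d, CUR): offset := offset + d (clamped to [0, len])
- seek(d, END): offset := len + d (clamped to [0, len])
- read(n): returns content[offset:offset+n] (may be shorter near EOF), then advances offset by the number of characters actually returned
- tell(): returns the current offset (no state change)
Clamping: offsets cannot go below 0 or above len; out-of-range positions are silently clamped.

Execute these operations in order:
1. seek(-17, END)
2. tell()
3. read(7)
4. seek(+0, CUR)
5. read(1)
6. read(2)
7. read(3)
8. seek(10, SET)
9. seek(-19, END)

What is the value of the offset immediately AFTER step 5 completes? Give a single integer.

Answer: 12

Derivation:
After 1 (seek(-17, END)): offset=4
After 2 (tell()): offset=4
After 3 (read(7)): returned 'DURFKQZ', offset=11
After 4 (seek(+0, CUR)): offset=11
After 5 (read(1)): returned '0', offset=12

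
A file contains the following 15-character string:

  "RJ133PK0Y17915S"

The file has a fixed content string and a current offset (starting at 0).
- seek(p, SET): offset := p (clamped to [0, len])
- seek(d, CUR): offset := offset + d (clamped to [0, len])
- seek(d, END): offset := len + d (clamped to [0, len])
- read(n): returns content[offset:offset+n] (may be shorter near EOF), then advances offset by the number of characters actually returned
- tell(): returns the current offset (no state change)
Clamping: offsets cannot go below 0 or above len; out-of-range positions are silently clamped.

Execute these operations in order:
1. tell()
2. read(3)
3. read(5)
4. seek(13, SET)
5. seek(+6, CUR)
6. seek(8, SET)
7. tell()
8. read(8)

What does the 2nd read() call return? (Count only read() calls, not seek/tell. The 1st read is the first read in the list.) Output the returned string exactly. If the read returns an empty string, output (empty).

Answer: 33PK0

Derivation:
After 1 (tell()): offset=0
After 2 (read(3)): returned 'RJ1', offset=3
After 3 (read(5)): returned '33PK0', offset=8
After 4 (seek(13, SET)): offset=13
After 5 (seek(+6, CUR)): offset=15
After 6 (seek(8, SET)): offset=8
After 7 (tell()): offset=8
After 8 (read(8)): returned 'Y17915S', offset=15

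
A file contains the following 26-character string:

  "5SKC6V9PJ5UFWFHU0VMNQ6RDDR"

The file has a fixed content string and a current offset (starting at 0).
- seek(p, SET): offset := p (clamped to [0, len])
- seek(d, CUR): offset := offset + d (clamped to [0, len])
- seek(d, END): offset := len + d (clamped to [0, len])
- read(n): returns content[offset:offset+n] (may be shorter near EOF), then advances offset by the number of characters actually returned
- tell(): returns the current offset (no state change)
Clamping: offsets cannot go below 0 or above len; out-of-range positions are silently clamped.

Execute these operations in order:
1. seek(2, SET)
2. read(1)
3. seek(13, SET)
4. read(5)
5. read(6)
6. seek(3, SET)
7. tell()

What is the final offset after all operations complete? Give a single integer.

After 1 (seek(2, SET)): offset=2
After 2 (read(1)): returned 'K', offset=3
After 3 (seek(13, SET)): offset=13
After 4 (read(5)): returned 'FHU0V', offset=18
After 5 (read(6)): returned 'MNQ6RD', offset=24
After 6 (seek(3, SET)): offset=3
After 7 (tell()): offset=3

Answer: 3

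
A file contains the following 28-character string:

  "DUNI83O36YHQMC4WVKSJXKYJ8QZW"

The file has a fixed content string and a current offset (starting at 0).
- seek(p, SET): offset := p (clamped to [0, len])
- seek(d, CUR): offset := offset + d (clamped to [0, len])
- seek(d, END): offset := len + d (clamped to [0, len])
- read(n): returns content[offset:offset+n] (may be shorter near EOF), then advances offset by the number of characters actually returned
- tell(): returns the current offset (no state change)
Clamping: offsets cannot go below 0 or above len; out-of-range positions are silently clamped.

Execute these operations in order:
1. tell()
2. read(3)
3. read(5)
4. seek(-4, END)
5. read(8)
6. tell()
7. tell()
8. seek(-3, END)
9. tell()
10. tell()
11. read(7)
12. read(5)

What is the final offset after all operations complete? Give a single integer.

After 1 (tell()): offset=0
After 2 (read(3)): returned 'DUN', offset=3
After 3 (read(5)): returned 'I83O3', offset=8
After 4 (seek(-4, END)): offset=24
After 5 (read(8)): returned '8QZW', offset=28
After 6 (tell()): offset=28
After 7 (tell()): offset=28
After 8 (seek(-3, END)): offset=25
After 9 (tell()): offset=25
After 10 (tell()): offset=25
After 11 (read(7)): returned 'QZW', offset=28
After 12 (read(5)): returned '', offset=28

Answer: 28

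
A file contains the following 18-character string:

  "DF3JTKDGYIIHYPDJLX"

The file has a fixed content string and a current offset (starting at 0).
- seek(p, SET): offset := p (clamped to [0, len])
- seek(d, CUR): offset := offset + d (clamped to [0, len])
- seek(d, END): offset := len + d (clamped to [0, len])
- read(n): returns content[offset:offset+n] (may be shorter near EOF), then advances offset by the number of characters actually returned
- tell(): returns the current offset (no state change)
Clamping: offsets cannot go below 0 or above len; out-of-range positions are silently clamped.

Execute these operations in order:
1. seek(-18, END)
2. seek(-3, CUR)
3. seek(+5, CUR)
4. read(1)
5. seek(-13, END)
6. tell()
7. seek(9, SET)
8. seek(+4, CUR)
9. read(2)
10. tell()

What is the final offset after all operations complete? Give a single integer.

After 1 (seek(-18, END)): offset=0
After 2 (seek(-3, CUR)): offset=0
After 3 (seek(+5, CUR)): offset=5
After 4 (read(1)): returned 'K', offset=6
After 5 (seek(-13, END)): offset=5
After 6 (tell()): offset=5
After 7 (seek(9, SET)): offset=9
After 8 (seek(+4, CUR)): offset=13
After 9 (read(2)): returned 'PD', offset=15
After 10 (tell()): offset=15

Answer: 15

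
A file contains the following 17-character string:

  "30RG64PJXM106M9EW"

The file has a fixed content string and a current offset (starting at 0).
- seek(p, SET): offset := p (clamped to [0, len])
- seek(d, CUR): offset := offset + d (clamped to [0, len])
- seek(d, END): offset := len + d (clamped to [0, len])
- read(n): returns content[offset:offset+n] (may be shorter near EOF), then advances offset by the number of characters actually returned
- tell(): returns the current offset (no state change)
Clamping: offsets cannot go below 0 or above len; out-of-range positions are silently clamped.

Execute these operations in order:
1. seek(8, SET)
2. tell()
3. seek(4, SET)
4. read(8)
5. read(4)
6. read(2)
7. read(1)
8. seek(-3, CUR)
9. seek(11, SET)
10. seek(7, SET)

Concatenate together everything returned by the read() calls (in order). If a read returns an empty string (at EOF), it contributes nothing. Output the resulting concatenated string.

After 1 (seek(8, SET)): offset=8
After 2 (tell()): offset=8
After 3 (seek(4, SET)): offset=4
After 4 (read(8)): returned '64PJXM10', offset=12
After 5 (read(4)): returned '6M9E', offset=16
After 6 (read(2)): returned 'W', offset=17
After 7 (read(1)): returned '', offset=17
After 8 (seek(-3, CUR)): offset=14
After 9 (seek(11, SET)): offset=11
After 10 (seek(7, SET)): offset=7

Answer: 64PJXM106M9EW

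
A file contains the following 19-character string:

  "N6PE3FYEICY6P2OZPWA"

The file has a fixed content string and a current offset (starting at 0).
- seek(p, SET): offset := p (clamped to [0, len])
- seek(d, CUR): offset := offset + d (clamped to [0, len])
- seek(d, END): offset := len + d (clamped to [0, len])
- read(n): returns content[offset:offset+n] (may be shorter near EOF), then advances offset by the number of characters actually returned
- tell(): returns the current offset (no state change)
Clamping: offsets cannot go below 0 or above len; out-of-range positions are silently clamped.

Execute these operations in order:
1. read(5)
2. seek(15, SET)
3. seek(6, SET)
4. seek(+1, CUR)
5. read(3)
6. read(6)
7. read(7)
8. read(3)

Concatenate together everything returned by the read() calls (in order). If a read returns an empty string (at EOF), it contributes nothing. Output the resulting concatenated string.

After 1 (read(5)): returned 'N6PE3', offset=5
After 2 (seek(15, SET)): offset=15
After 3 (seek(6, SET)): offset=6
After 4 (seek(+1, CUR)): offset=7
After 5 (read(3)): returned 'EIC', offset=10
After 6 (read(6)): returned 'Y6P2OZ', offset=16
After 7 (read(7)): returned 'PWA', offset=19
After 8 (read(3)): returned '', offset=19

Answer: N6PE3EICY6P2OZPWA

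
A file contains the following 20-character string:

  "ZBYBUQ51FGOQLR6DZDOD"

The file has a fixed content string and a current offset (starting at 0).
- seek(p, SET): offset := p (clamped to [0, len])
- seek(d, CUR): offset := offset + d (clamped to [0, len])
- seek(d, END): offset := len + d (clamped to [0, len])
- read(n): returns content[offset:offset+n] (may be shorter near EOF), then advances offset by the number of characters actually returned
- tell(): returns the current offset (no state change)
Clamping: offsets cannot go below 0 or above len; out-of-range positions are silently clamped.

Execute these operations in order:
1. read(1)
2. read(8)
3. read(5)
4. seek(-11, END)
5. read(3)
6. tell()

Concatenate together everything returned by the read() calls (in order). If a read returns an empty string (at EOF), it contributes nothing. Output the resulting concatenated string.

After 1 (read(1)): returned 'Z', offset=1
After 2 (read(8)): returned 'BYBUQ51F', offset=9
After 3 (read(5)): returned 'GOQLR', offset=14
After 4 (seek(-11, END)): offset=9
After 5 (read(3)): returned 'GOQ', offset=12
After 6 (tell()): offset=12

Answer: ZBYBUQ51FGOQLRGOQ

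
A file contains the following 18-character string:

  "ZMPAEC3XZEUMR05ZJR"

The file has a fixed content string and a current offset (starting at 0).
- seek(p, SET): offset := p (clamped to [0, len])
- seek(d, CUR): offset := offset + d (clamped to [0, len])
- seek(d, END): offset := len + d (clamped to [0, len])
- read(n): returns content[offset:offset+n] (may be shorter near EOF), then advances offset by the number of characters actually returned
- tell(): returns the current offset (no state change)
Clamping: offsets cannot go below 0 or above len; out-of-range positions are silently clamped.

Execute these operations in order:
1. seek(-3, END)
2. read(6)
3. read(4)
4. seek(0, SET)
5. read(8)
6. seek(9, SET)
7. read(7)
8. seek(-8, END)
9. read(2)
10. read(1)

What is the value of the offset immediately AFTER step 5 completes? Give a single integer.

Answer: 8

Derivation:
After 1 (seek(-3, END)): offset=15
After 2 (read(6)): returned 'ZJR', offset=18
After 3 (read(4)): returned '', offset=18
After 4 (seek(0, SET)): offset=0
After 5 (read(8)): returned 'ZMPAEC3X', offset=8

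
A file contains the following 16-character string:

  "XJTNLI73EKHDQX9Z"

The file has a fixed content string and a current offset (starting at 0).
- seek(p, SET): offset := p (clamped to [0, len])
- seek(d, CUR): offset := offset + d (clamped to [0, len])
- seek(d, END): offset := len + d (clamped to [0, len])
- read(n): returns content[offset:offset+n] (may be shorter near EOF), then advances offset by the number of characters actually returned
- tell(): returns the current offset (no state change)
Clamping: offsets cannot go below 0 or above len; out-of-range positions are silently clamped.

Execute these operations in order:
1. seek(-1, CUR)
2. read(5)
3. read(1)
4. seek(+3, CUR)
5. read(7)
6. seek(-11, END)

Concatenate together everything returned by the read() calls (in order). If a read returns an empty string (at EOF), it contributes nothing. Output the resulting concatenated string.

Answer: XJTNLIKHDQX9Z

Derivation:
After 1 (seek(-1, CUR)): offset=0
After 2 (read(5)): returned 'XJTNL', offset=5
After 3 (read(1)): returned 'I', offset=6
After 4 (seek(+3, CUR)): offset=9
After 5 (read(7)): returned 'KHDQX9Z', offset=16
After 6 (seek(-11, END)): offset=5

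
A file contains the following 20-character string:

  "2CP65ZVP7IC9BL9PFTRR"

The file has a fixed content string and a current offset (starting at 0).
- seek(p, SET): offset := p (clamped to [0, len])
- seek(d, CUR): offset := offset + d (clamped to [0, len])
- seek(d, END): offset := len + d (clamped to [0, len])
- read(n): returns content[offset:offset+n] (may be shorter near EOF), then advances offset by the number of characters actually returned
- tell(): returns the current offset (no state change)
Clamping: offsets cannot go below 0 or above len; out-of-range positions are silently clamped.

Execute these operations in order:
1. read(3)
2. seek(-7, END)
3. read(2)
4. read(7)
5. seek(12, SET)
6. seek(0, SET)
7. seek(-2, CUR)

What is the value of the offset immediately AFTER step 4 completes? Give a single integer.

After 1 (read(3)): returned '2CP', offset=3
After 2 (seek(-7, END)): offset=13
After 3 (read(2)): returned 'L9', offset=15
After 4 (read(7)): returned 'PFTRR', offset=20

Answer: 20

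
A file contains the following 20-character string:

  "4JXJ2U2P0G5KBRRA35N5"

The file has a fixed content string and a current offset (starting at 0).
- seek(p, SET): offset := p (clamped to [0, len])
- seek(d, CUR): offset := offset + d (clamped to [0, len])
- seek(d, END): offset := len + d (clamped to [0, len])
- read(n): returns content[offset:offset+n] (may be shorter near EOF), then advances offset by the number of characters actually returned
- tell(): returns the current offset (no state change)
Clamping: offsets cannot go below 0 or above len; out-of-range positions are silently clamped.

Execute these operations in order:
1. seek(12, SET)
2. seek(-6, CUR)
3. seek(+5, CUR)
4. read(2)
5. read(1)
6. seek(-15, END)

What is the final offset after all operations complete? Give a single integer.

After 1 (seek(12, SET)): offset=12
After 2 (seek(-6, CUR)): offset=6
After 3 (seek(+5, CUR)): offset=11
After 4 (read(2)): returned 'KB', offset=13
After 5 (read(1)): returned 'R', offset=14
After 6 (seek(-15, END)): offset=5

Answer: 5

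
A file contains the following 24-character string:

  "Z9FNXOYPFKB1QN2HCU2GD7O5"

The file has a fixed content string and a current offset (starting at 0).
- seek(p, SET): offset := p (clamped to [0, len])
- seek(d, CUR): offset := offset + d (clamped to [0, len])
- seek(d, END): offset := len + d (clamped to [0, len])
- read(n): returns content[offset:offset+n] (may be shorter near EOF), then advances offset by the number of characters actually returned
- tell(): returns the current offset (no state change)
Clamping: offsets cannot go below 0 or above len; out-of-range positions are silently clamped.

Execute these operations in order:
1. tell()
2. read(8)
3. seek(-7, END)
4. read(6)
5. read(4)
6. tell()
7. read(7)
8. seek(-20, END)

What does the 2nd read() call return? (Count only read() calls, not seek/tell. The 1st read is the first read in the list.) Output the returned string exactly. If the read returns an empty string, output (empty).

After 1 (tell()): offset=0
After 2 (read(8)): returned 'Z9FNXOYP', offset=8
After 3 (seek(-7, END)): offset=17
After 4 (read(6)): returned 'U2GD7O', offset=23
After 5 (read(4)): returned '5', offset=24
After 6 (tell()): offset=24
After 7 (read(7)): returned '', offset=24
After 8 (seek(-20, END)): offset=4

Answer: U2GD7O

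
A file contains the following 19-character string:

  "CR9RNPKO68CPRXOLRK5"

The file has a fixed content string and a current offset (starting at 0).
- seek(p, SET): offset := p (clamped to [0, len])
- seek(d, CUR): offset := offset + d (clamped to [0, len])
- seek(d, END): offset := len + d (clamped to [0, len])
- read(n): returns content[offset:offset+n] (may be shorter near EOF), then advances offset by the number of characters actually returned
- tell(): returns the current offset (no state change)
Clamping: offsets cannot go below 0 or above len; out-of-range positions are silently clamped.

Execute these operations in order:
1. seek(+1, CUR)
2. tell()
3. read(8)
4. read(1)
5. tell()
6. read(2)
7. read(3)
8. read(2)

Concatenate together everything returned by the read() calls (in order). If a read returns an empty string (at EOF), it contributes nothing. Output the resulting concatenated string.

After 1 (seek(+1, CUR)): offset=1
After 2 (tell()): offset=1
After 3 (read(8)): returned 'R9RNPKO6', offset=9
After 4 (read(1)): returned '8', offset=10
After 5 (tell()): offset=10
After 6 (read(2)): returned 'CP', offset=12
After 7 (read(3)): returned 'RXO', offset=15
After 8 (read(2)): returned 'LR', offset=17

Answer: R9RNPKO68CPRXOLR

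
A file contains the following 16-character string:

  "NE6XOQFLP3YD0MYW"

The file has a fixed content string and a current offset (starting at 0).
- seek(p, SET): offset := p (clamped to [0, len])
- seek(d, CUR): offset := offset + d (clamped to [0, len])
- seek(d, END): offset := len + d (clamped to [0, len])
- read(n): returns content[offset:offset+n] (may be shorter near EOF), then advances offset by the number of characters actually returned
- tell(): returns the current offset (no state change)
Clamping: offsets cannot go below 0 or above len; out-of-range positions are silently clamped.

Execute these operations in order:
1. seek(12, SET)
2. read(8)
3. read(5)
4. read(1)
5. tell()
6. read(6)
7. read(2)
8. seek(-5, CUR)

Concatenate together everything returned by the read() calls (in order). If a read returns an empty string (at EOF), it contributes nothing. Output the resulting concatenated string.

Answer: 0MYW

Derivation:
After 1 (seek(12, SET)): offset=12
After 2 (read(8)): returned '0MYW', offset=16
After 3 (read(5)): returned '', offset=16
After 4 (read(1)): returned '', offset=16
After 5 (tell()): offset=16
After 6 (read(6)): returned '', offset=16
After 7 (read(2)): returned '', offset=16
After 8 (seek(-5, CUR)): offset=11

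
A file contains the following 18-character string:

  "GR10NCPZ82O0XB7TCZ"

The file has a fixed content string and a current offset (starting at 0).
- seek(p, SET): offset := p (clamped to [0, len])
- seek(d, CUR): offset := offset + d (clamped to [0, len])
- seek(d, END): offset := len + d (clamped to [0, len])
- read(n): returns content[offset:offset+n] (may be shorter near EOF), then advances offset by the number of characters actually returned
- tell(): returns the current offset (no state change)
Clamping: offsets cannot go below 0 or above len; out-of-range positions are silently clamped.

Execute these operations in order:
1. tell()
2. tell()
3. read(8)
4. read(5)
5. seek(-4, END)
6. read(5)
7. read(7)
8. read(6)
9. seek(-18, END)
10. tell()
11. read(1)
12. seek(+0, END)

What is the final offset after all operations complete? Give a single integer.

After 1 (tell()): offset=0
After 2 (tell()): offset=0
After 3 (read(8)): returned 'GR10NCPZ', offset=8
After 4 (read(5)): returned '82O0X', offset=13
After 5 (seek(-4, END)): offset=14
After 6 (read(5)): returned '7TCZ', offset=18
After 7 (read(7)): returned '', offset=18
After 8 (read(6)): returned '', offset=18
After 9 (seek(-18, END)): offset=0
After 10 (tell()): offset=0
After 11 (read(1)): returned 'G', offset=1
After 12 (seek(+0, END)): offset=18

Answer: 18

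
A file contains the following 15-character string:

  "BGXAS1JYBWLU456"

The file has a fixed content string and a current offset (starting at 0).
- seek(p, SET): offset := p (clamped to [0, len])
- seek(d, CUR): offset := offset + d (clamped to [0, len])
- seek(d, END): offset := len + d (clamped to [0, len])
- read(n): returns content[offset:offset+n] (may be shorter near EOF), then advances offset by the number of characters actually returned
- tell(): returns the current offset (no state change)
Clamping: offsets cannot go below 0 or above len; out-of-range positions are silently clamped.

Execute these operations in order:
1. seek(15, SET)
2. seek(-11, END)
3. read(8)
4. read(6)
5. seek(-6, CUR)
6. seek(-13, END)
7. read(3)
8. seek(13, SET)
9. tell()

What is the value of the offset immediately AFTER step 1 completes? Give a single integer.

After 1 (seek(15, SET)): offset=15

Answer: 15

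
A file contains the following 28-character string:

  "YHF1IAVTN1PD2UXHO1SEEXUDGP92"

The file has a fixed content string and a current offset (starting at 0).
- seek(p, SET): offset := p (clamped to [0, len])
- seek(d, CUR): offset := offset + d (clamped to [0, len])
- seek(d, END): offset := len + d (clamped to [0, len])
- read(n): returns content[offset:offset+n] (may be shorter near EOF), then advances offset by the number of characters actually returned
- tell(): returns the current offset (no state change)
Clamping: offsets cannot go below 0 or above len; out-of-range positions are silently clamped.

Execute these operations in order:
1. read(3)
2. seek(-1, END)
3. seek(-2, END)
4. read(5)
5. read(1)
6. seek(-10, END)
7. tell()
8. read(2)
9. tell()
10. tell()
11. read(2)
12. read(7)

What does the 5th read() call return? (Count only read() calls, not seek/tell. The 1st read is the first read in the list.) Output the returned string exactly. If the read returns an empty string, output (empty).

Answer: EX

Derivation:
After 1 (read(3)): returned 'YHF', offset=3
After 2 (seek(-1, END)): offset=27
After 3 (seek(-2, END)): offset=26
After 4 (read(5)): returned '92', offset=28
After 5 (read(1)): returned '', offset=28
After 6 (seek(-10, END)): offset=18
After 7 (tell()): offset=18
After 8 (read(2)): returned 'SE', offset=20
After 9 (tell()): offset=20
After 10 (tell()): offset=20
After 11 (read(2)): returned 'EX', offset=22
After 12 (read(7)): returned 'UDGP92', offset=28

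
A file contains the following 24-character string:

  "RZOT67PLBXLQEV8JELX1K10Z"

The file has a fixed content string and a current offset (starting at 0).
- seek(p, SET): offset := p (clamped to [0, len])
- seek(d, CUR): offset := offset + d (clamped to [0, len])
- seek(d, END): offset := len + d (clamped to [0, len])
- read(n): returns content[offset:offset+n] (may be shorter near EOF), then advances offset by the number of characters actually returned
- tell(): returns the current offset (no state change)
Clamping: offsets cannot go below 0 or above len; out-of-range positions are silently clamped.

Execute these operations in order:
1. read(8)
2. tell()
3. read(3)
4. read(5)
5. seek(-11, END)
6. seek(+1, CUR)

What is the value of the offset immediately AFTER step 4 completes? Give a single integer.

After 1 (read(8)): returned 'RZOT67PL', offset=8
After 2 (tell()): offset=8
After 3 (read(3)): returned 'BXL', offset=11
After 4 (read(5)): returned 'QEV8J', offset=16

Answer: 16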